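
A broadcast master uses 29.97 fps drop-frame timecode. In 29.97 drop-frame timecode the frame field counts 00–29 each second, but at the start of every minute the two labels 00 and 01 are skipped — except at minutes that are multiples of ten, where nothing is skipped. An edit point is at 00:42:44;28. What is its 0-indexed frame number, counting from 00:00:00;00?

76872

Complete 10-minute blocks: 4, each 17982 frames → 71928.
Remaining 2 whole minutes in the current block: 1800 + 1 × 1798 = 3598 frames.
Within the current minute: 44 × 30 + 28 − 2 = 1346 (labels ;00/;01 skipped at this minute). Total = 71928 + 3598 + 1346 = 76872.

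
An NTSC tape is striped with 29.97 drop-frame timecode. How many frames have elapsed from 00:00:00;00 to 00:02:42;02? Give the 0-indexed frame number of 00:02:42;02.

4858

As if non-drop at 30 labels/s: (0 × 3600 + 2 × 60 + 42) × 30 + 2 = 4862.
Minute boundaries passed: 2; those not divisible by 10: 2 − 0 = 2; dropped labels = 2 × 2 = 4.
Actual frame index = 4862 − 4 = 4858.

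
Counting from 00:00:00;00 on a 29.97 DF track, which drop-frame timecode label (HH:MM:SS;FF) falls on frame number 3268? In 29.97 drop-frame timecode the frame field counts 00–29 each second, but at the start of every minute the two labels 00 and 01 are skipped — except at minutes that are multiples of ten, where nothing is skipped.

Each 10-minute DF block holds 10 × 60 × 30 − 9 × 2 = 17982 frames. 3268 ÷ 17982 → 0 full blocks, remainder 3268.
Within the partial block the first minute is 1800 frames and each further minute 1798, so 1 further minute boundary passed. Total skipped labels = 18 × 0 + 2 × 1 = 2.
Non-drop label index = 3268 + 2 = 3270; at 30 labels/s that is 00:01:49:00, i.e. DF 00:01:49;00.

00:01:49;00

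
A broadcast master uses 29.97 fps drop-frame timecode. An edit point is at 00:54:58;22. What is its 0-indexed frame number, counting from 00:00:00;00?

98864

As if non-drop at 30 labels/s: (0 × 3600 + 54 × 60 + 58) × 30 + 22 = 98962.
Minute boundaries passed: 54; those not divisible by 10: 54 − 5 = 49; dropped labels = 2 × 49 = 98.
Actual frame index = 98962 − 98 = 98864.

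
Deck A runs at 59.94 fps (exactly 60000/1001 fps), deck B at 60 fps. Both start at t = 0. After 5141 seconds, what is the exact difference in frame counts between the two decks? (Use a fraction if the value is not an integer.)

308460/1001 frames

A emits 60000/1001 × 5141 = 308460000/1001 frames; B emits 60 × 5141 = 308460.
Difference = 308460/1001 frames (≈ 308.1518); B is ahead of A.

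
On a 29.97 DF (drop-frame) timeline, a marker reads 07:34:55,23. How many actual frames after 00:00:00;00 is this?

As if non-drop at 30 labels/s: (7 × 3600 + 34 × 60 + 55) × 30 + 23 = 818873.
Minute boundaries passed: 454; those not divisible by 10: 454 − 45 = 409; dropped labels = 2 × 409 = 818.
Actual frame index = 818873 − 818 = 818055.

818055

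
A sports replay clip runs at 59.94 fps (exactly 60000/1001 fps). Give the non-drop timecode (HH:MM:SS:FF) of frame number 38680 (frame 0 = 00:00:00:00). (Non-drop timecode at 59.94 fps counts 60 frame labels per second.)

00:10:44:40

38680 ÷ 60 = 644 full seconds, remainder 40 frames.
644 s = 0 h 10 min 44 s.
Timecode: 00:10:44:40.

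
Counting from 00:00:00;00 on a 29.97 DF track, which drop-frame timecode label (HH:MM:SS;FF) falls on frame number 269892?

Each 10-minute DF block holds 10 × 60 × 30 − 9 × 2 = 17982 frames. 269892 ÷ 17982 → 15 full blocks, remainder 162.
Within the partial block the first minute is 1800 frames and each further minute 1798, so 0 further minute boundaries passed. Total skipped labels = 18 × 15 + 2 × 0 = 270.
Non-drop label index = 269892 + 270 = 270162; at 30 labels/s that is 02:30:05:12, i.e. DF 02:30:05;12.

02:30:05;12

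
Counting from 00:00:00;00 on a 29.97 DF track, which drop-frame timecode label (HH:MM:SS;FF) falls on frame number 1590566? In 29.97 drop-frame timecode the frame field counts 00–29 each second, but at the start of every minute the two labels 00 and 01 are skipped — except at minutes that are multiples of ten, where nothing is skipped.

Ten DF minutes hold 17982 frames, so frame 1590566 lies in block 88 (frames 1582416–1600397) with 8150 frames into that block.
The block's first minute is 1800 frames and the rest 1798 each; 8150 frames reaches minute 4, so 88 × 18 + 4 × 2 = 1592 labels have been skipped so far.
Adding those back, label number 1590566 + 1592 = 1592158 at 30 labels/s is 53071 s + 28 f = 14 h 44 min 31 s frame 28, i.e. 14:44:31;28.

14:44:31;28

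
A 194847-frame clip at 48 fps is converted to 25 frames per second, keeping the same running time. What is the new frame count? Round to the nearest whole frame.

Frames at target rate = 194847 × (25) / (48) = 1623725/16 ≈ 101482.812.
Nearest whole frame: 101483.

101483 frames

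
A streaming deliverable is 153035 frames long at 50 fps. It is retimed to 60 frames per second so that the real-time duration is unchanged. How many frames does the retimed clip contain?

Target frames = source frames × (target rate / source rate) = 153035 × (60)/(50) = 153035 × 6/5 = 183642.

183642 frames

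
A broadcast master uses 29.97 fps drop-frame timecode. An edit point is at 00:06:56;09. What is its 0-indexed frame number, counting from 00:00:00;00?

Complete 10-minute blocks: 0, each 17982 frames → 0.
Remaining 6 whole minutes in the current block: 1800 + 5 × 1798 = 10790 frames.
Within the current minute: 56 × 30 + 9 − 2 = 1687 (labels ;00/;01 skipped at this minute). Total = 0 + 10790 + 1687 = 12477.

12477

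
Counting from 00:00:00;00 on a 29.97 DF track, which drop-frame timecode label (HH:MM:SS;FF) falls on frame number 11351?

00:06:18;23

Each 10-minute DF block holds 10 × 60 × 30 − 9 × 2 = 17982 frames. 11351 ÷ 17982 → 0 full blocks, remainder 11351.
Within the partial block the first minute is 1800 frames and each further minute 1798, so 6 further minute boundaries passed. Total skipped labels = 18 × 0 + 2 × 6 = 12.
Non-drop label index = 11351 + 12 = 11363; at 30 labels/s that is 00:06:18:23, i.e. DF 00:06:18;23.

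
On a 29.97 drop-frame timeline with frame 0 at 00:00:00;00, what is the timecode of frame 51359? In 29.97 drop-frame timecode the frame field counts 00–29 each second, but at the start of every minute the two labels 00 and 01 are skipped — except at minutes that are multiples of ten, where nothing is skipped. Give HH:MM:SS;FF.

Each 10-minute DF block holds 10 × 60 × 30 − 9 × 2 = 17982 frames. 51359 ÷ 17982 → 2 full blocks, remainder 15395.
Within the partial block the first minute is 1800 frames and each further minute 1798, so 8 further minute boundaries passed. Total skipped labels = 18 × 2 + 2 × 8 = 52.
Non-drop label index = 51359 + 52 = 51411; at 30 labels/s that is 00:28:33:21, i.e. DF 00:28:33;21.

00:28:33;21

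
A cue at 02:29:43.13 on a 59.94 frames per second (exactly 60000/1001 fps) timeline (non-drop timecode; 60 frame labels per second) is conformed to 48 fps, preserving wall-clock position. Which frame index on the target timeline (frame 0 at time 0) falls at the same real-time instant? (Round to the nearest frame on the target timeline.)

frame 431626

Source frame index: (2×3600 + 29×60 + 43) × 60 + 13 = 538993.
Real time: 538993 / (60000/1001) = 539531993/60000 s.
Target frame: (539531993/60000) × (48) = 539531993/1250 ≈ 431625.594 → 431626.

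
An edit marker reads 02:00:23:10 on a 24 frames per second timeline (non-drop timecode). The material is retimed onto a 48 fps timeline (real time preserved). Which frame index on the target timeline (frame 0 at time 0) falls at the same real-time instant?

Source frame index: (2×3600 + 0×60 + 23) × 24 + 10 = 173362.
Real time: 173362 / (24) = 86681/12 s.
Target frame: (86681/12) × (48) = 346724.

frame 346724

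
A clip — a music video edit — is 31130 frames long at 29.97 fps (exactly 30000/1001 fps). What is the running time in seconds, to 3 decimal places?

Running time = 31130 × 1001/30000 = 3116113/3000 s ≈ 1038.704 s.

1038.704 seconds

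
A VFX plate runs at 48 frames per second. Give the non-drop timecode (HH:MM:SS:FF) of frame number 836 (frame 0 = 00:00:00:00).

00:00:17:20

836 ÷ 48 = 17 full seconds, remainder 20 frames.
17 s = 0 h 0 min 17 s.
Timecode: 00:00:17:20.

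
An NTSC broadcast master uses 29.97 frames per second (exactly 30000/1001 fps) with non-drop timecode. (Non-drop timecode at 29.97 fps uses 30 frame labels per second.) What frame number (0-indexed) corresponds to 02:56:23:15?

Total seconds to the label: (2 × 3600 + 56 × 60 + 23) = 10583.
Frame index = 10583 × 30 + 15 = 317505.

317505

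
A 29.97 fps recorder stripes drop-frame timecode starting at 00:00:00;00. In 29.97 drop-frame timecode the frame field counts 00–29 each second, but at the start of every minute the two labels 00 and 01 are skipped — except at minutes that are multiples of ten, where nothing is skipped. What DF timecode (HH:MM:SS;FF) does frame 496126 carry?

04:35:54;02

Ten DF minutes hold 17982 frames, so frame 496126 lies in block 27 (frames 485514–503495) with 10612 frames into that block.
The block's first minute is 1800 frames and the rest 1798 each; 10612 frames reaches minute 5, so 27 × 18 + 5 × 2 = 496 labels have been skipped so far.
Adding those back, label number 496126 + 496 = 496622 at 30 labels/s is 16554 s + 2 f = 4 h 35 min 54 s frame 2, i.e. 04:35:54;02.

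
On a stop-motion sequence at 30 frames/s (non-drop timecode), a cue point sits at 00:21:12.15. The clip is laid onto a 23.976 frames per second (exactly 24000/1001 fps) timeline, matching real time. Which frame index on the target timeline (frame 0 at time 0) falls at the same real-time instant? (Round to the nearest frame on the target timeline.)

frame 30509

Source frame index: (0×3600 + 21×60 + 12) × 30 + 15 = 38175.
Real time: 38175 / (30) = 2545/2 s.
Target frame: (2545/2) × (24000/1001) = 30540000/1001 ≈ 30509.491 → 30509.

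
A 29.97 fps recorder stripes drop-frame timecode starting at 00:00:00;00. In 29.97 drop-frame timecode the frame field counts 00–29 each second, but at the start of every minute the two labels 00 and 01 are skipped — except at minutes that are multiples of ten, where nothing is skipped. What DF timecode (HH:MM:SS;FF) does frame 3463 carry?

00:01:55;15

Each 10-minute DF block holds 10 × 60 × 30 − 9 × 2 = 17982 frames. 3463 ÷ 17982 → 0 full blocks, remainder 3463.
Within the partial block the first minute is 1800 frames and each further minute 1798, so 1 further minute boundary passed. Total skipped labels = 18 × 0 + 2 × 1 = 2.
Non-drop label index = 3463 + 2 = 3465; at 30 labels/s that is 00:01:55:15, i.e. DF 00:01:55;15.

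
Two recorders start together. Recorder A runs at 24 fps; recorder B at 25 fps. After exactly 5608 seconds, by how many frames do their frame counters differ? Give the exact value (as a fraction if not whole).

5608 frames

A emits 24 × 5608 = 134592 frames; B emits 25 × 5608 = 140200.
Difference = 5608 frames; B is ahead of A.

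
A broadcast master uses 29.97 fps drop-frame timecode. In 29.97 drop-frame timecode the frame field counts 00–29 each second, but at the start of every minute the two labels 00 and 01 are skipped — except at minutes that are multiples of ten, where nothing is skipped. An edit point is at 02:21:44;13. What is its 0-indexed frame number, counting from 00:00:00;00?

As if non-drop at 30 labels/s: (2 × 3600 + 21 × 60 + 44) × 30 + 13 = 255133.
Minute boundaries passed: 141; those not divisible by 10: 141 − 14 = 127; dropped labels = 2 × 127 = 254.
Actual frame index = 255133 − 254 = 254879.

254879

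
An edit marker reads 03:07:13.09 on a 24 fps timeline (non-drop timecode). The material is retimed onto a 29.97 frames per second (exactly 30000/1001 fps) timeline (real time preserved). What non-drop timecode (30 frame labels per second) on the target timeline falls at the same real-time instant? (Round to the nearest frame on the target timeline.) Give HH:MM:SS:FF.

03:07:02:05

Source frame index: (3×3600 + 7×60 + 13) × 24 + 9 = 269601.
Real time: 269601 / (24) = 89867/8 s.
Target frame: (89867/8) × (30000/1001) = 337001250/1001 ≈ 336664.585 → 336665.
At 30 labels/s: frame 336665 → 03:07:02:05.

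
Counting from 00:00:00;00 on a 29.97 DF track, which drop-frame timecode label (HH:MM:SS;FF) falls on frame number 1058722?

09:48:46;02

Ten DF minutes hold 17982 frames, so frame 1058722 lies in block 58 (frames 1042956–1060937) with 15766 frames into that block.
The block's first minute is 1800 frames and the rest 1798 each; 15766 frames reaches minute 8, so 58 × 18 + 8 × 2 = 1060 labels have been skipped so far.
Adding those back, label number 1058722 + 1060 = 1059782 at 30 labels/s is 35326 s + 2 f = 9 h 48 min 46 s frame 2, i.e. 09:48:46;02.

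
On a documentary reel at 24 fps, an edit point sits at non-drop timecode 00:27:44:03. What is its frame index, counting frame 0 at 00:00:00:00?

Total seconds to the label: (0 × 3600 + 27 × 60 + 44) = 1664.
Frame index = 1664 × 24 + 3 = 39939.

39939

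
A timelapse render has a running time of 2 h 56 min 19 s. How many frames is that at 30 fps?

317370 frames

2 h 56 min 19 s = 10579 s.
Frames = 10579 × 30 = 317370.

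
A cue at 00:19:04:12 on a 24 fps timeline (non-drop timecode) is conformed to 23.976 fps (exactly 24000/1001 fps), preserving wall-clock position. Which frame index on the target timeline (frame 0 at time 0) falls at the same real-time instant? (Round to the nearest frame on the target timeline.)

frame 27441

Source frame index: (0×3600 + 19×60 + 4) × 24 + 12 = 27468.
Real time: 27468 / (24) = 2289/2 s.
Target frame: (2289/2) × (24000/1001) = 3924000/143 ≈ 27440.559 → 27441.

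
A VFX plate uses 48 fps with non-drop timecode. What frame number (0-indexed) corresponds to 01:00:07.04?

frame 173140

Total seconds to the label: (1 × 3600 + 0 × 60 + 7) = 3607.
Frame index = 3607 × 48 + 4 = 173140.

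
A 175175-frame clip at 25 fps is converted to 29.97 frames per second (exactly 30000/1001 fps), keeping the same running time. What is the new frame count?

210000 frames

Target frames = source frames × (target rate / source rate) = 175175 × (30000/1001)/(25) = 175175 × 1200/1001 = 210000.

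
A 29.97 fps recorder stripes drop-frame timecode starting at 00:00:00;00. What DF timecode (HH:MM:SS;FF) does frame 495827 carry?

Ten DF minutes hold 17982 frames, so frame 495827 lies in block 27 (frames 485514–503495) with 10313 frames into that block.
The block's first minute is 1800 frames and the rest 1798 each; 10313 frames reaches minute 5, so 27 × 18 + 5 × 2 = 496 labels have been skipped so far.
Adding those back, label number 495827 + 496 = 496323 at 30 labels/s is 16544 s + 3 f = 4 h 35 min 44 s frame 3, i.e. 04:35:44;03.

04:35:44;03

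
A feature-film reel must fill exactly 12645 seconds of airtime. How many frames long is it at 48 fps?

Frames = 12645 × 48 = 606960.

606960 frames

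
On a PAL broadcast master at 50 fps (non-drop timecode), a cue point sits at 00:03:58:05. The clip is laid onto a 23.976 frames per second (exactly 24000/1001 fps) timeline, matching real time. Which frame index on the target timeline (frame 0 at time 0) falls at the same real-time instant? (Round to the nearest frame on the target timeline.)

frame 5709

Source frame index: (0×3600 + 3×60 + 58) × 50 + 5 = 11905.
Real time: 11905 / (50) = 2381/10 s.
Target frame: (2381/10) × (24000/1001) = 5714400/1001 ≈ 5708.691 → 5709.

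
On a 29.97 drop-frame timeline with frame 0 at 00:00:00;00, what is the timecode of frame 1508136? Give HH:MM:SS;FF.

13:58:41;16

Ten DF minutes hold 17982 frames, so frame 1508136 lies in block 83 (frames 1492506–1510487) with 15630 frames into that block.
The block's first minute is 1800 frames and the rest 1798 each; 15630 frames reaches minute 8, so 83 × 18 + 8 × 2 = 1510 labels have been skipped so far.
Adding those back, label number 1508136 + 1510 = 1509646 at 30 labels/s is 50321 s + 16 f = 13 h 58 min 41 s frame 16, i.e. 13:58:41;16.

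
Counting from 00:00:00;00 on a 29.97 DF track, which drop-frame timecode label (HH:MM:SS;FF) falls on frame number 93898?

Each 10-minute DF block holds 10 × 60 × 30 − 9 × 2 = 17982 frames. 93898 ÷ 17982 → 5 full blocks, remainder 3988.
Within the partial block the first minute is 1800 frames and each further minute 1798, so 2 further minute boundaries passed. Total skipped labels = 18 × 5 + 2 × 2 = 94.
Non-drop label index = 93898 + 94 = 93992; at 30 labels/s that is 00:52:13:02, i.e. DF 00:52:13;02.

00:52:13;02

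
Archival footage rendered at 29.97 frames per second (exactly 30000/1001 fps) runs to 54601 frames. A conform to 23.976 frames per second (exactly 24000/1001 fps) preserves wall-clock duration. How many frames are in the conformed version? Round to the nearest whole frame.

43681 frames

Frames at target rate = 54601 × (24000/1001) / (30000/1001) = 218404/5 ≈ 43680.800.
Nearest whole frame: 43681.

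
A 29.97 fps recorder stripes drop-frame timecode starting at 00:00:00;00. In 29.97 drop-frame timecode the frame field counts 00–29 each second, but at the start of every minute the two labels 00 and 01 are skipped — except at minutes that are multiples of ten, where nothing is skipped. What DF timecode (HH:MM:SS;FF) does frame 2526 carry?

00:01:24;08

Ten DF minutes hold 17982 frames, so frame 2526 lies in block 0 (frames 0–17981) with 2526 frames into that block.
The block's first minute is 1800 frames and the rest 1798 each; 2526 frames reaches minute 1, so 0 × 18 + 1 × 2 = 2 labels have been skipped so far.
Adding those back, label number 2526 + 2 = 2528 at 30 labels/s is 84 s + 8 f = 0 h 1 min 24 s frame 8, i.e. 00:01:24;08.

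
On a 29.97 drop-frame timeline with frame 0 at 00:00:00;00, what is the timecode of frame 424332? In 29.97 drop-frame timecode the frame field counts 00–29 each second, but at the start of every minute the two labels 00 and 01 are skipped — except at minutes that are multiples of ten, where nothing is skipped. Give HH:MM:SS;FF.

Each 10-minute DF block holds 10 × 60 × 30 − 9 × 2 = 17982 frames. 424332 ÷ 17982 → 23 full blocks, remainder 10746.
Within the partial block the first minute is 1800 frames and each further minute 1798, so 5 further minute boundaries passed. Total skipped labels = 18 × 23 + 2 × 5 = 424.
Non-drop label index = 424332 + 424 = 424756; at 30 labels/s that is 03:55:58:16, i.e. DF 03:55:58;16.

03:55:58;16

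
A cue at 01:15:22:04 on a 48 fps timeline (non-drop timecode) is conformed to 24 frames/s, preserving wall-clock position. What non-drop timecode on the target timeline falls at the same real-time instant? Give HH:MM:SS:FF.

01:15:22:02

Source frame index: (1×3600 + 15×60 + 22) × 48 + 4 = 217060.
Real time: 217060 / (48) = 54265/12 s.
Target frame: (54265/12) × (24) = 108530.
At 24 labels/s: frame 108530 → 01:15:22:02.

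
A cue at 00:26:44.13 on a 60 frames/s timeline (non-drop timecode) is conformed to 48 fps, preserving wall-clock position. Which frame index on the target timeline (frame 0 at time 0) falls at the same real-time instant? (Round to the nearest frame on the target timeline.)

frame 77002

Source frame index: (0×3600 + 26×60 + 44) × 60 + 13 = 96253.
Real time: 96253 / (60) = 96253/60 s.
Target frame: (96253/60) × (48) = 385012/5 ≈ 77002.400 → 77002.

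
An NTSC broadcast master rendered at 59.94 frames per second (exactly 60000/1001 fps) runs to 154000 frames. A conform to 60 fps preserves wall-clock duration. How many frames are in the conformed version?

154154 frames

Target frames = source frames × (target rate / source rate) = 154000 × (60)/(60000/1001) = 154000 × 1001/1000 = 154154.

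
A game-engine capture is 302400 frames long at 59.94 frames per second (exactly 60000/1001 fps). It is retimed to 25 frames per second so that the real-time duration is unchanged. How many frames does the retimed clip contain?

126126 frames

Target frames = source frames × (target rate / source rate) = 302400 × (25)/(60000/1001) = 302400 × 1001/2400 = 126126.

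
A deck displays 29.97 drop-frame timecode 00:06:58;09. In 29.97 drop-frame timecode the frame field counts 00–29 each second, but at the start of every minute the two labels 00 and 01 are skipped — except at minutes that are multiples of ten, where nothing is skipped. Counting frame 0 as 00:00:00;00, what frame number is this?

As if non-drop at 30 labels/s: (0 × 3600 + 6 × 60 + 58) × 30 + 9 = 12549.
Minute boundaries passed: 6; those not divisible by 10: 6 − 0 = 6; dropped labels = 2 × 6 = 12.
Actual frame index = 12549 − 12 = 12537.

12537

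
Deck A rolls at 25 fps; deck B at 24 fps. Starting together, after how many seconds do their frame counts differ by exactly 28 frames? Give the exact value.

28 seconds

The gap grows by |24 − 25| = 1 frame per second.
Time for a 28-frame gap: 28 ÷ (1) = 28 s.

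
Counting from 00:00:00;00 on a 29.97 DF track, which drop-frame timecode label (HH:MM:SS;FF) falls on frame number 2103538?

19:29:48;04

Ten DF minutes hold 17982 frames, so frame 2103538 lies in block 116 (frames 2085912–2103893) with 17626 frames into that block.
The block's first minute is 1800 frames and the rest 1798 each; 17626 frames reaches minute 9, so 116 × 18 + 9 × 2 = 2106 labels have been skipped so far.
Adding those back, label number 2103538 + 2106 = 2105644 at 30 labels/s is 70188 s + 4 f = 19 h 29 min 48 s frame 4, i.e. 19:29:48;04.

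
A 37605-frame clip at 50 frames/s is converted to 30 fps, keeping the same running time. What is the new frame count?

22563 frames

Frames at target rate = 37605 × (30) / (50) = 22563.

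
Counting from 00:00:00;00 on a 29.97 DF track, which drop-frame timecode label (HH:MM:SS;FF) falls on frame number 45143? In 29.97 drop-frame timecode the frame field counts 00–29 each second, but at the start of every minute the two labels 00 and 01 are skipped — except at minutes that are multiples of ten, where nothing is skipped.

Ten DF minutes hold 17982 frames, so frame 45143 lies in block 2 (frames 35964–53945) with 9179 frames into that block.
The block's first minute is 1800 frames and the rest 1798 each; 9179 frames reaches minute 5, so 2 × 18 + 5 × 2 = 46 labels have been skipped so far.
Adding those back, label number 45143 + 46 = 45189 at 30 labels/s is 1506 s + 9 f = 0 h 25 min 6 s frame 9, i.e. 00:25:06;09.

00:25:06;09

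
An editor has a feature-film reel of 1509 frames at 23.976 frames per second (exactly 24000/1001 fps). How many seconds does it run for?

Running time = 1509 / (24000/1001) = 62.937875 s.

62.937875 seconds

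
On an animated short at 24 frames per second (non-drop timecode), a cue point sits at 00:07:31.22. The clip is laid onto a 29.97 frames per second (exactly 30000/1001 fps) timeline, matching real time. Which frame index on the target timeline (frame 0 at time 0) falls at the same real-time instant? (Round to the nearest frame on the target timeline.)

Source frame index: (0×3600 + 7×60 + 31) × 24 + 22 = 10846.
Real time: 10846 / (24) = 5423/12 s.
Target frame: (5423/12) × (30000/1001) = 1232500/91 ≈ 13543.956 → 13544.

frame 13544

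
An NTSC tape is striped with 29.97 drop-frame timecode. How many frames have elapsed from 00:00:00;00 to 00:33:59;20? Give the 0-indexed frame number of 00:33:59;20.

Complete 10-minute blocks: 3, each 17982 frames → 53946.
Remaining 3 whole minutes in the current block: 1800 + 2 × 1798 = 5396 frames.
Within the current minute: 59 × 30 + 20 − 2 = 1788 (labels ;00/;01 skipped at this minute). Total = 53946 + 5396 + 1788 = 61130.

61130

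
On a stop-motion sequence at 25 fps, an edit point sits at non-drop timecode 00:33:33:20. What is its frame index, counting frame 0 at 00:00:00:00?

Total seconds to the label: (0 × 3600 + 33 × 60 + 33) = 2013.
Frame index = 2013 × 25 + 20 = 50345.

frame 50345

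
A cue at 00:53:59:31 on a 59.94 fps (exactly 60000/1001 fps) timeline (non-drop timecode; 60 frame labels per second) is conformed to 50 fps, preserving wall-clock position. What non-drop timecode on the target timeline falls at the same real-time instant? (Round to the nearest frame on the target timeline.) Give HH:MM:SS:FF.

Source frame index: (0×3600 + 53×60 + 59) × 60 + 31 = 194371.
Real time: 194371 / (60000/1001) = 194565371/60000 s.
Target frame: (194565371/60000) × (50) = 194565371/1200 ≈ 162137.809 → 162138.
At 50 labels/s: frame 162138 → 00:54:02:38.

00:54:02:38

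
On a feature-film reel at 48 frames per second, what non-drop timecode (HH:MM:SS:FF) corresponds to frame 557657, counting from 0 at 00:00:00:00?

557657 ÷ 48 = 11617 full seconds, remainder 41 frames.
11617 s = 3 h 13 min 37 s.
Timecode: 03:13:37:41.

03:13:37:41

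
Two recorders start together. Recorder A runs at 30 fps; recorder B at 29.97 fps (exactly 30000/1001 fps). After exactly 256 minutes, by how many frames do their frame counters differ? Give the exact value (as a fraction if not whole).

256 min = 15360 s.
A emits 30 × 15360 = 460800 frames; B emits 30000/1001 × 15360 = 460800000/1001.
Difference = 460800/1001 frames (≈ 460.3397); B is behind A.

460800/1001 frames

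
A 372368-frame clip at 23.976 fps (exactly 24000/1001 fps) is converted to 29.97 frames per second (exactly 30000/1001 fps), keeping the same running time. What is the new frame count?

Target frames = source frames × (target rate / source rate) = 372368 × (30000/1001)/(24000/1001) = 372368 × 5/4 = 465460.

465460 frames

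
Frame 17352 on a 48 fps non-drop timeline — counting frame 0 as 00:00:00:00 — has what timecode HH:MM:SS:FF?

17352 ÷ 48 = 361 full seconds, remainder 24 frames.
361 s = 0 h 6 min 1 s.
Timecode: 00:06:01:24.

00:06:01:24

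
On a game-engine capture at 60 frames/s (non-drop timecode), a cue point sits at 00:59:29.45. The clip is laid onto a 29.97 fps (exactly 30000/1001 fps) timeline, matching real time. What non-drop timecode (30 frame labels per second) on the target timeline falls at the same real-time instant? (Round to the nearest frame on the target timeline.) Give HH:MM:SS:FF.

00:59:26:06

Source frame index: (0×3600 + 59×60 + 29) × 60 + 45 = 214185.
Real time: 214185 / (60) = 14279/4 s.
Target frame: (14279/4) × (30000/1001) = 107092500/1001 ≈ 106985.514 → 106986.
At 30 labels/s: frame 106986 → 00:59:26:06.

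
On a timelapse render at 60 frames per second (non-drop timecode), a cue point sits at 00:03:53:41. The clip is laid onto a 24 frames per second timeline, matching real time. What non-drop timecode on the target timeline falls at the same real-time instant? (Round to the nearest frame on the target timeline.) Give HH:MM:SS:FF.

Source frame index: (0×3600 + 3×60 + 53) × 60 + 41 = 14021.
Real time: 14021 / (60) = 14021/60 s.
Target frame: (14021/60) × (24) = 28042/5 ≈ 5608.400 → 5608.
At 24 labels/s: frame 5608 → 00:03:53:16.

00:03:53:16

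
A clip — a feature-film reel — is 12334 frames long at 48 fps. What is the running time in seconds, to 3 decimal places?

Running time = 12334 × 1/48 = 6167/24 s ≈ 256.958 s.

256.958 seconds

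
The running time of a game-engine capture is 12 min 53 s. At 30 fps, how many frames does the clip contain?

23190 frames

12 min 53 s = 773 s.
Frames = 773 × 30 = 23190.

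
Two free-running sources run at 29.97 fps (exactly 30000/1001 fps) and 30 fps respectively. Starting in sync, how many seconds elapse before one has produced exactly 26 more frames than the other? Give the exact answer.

The gap grows by |30 − 30000/1001| = 30/1001 frames per second.
Time for a 26-frame gap: 26 ÷ (30/1001) = 13013/15 s.

13013/15 seconds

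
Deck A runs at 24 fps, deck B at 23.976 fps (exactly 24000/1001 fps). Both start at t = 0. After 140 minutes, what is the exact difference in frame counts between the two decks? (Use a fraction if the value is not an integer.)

140 min = 8400 s.
A emits 24 × 8400 = 201600 frames; B emits 24000/1001 × 8400 = 28800000/143.
Difference = 28800/143 frames (≈ 201.3986); B is behind A.

28800/143 frames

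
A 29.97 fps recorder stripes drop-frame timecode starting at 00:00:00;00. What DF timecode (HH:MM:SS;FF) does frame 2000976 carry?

Ten DF minutes hold 17982 frames, so frame 2000976 lies in block 111 (frames 1996002–2013983) with 4974 frames into that block.
The block's first minute is 1800 frames and the rest 1798 each; 4974 frames reaches minute 2, so 111 × 18 + 2 × 2 = 2002 labels have been skipped so far.
Adding those back, label number 2000976 + 2002 = 2002978 at 30 labels/s is 66765 s + 28 f = 18 h 32 min 45 s frame 28, i.e. 18:32:45;28.

18:32:45;28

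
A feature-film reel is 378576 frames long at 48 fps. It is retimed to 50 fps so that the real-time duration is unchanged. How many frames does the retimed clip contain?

Target frames = source frames × (target rate / source rate) = 378576 × (50)/(48) = 378576 × 25/24 = 394350.

394350 frames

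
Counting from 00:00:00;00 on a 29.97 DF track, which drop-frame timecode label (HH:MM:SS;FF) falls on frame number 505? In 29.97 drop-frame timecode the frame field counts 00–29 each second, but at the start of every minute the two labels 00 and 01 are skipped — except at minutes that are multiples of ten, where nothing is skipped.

00:00:16;25

Ten DF minutes hold 17982 frames, so frame 505 lies in block 0 (frames 0–17981) with 505 frames into that block.
The block's first minute is 1800 frames and the rest 1798 each; 505 frames reaches minute 0, so 0 × 18 + 0 × 2 = 0 labels have been skipped so far.
Adding those back, label number 505 + 0 = 505 at 30 labels/s is 16 s + 25 f = 0 h 0 min 16 s frame 25, i.e. 00:00:16;25.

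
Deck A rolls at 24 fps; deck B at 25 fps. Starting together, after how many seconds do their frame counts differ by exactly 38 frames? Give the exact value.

38 seconds

The gap grows by |25 − 24| = 1 frame per second.
Time for a 38-frame gap: 38 ÷ (1) = 38 s.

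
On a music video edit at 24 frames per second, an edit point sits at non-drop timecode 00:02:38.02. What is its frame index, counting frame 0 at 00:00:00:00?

frame 3794

Total seconds to the label: (0 × 3600 + 2 × 60 + 38) = 158.
Frame index = 158 × 24 + 2 = 3794.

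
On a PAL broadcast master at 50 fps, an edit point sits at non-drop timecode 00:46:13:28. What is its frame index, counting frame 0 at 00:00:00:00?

Total seconds to the label: (0 × 3600 + 46 × 60 + 13) = 2773.
Frame index = 2773 × 50 + 28 = 138678.

138678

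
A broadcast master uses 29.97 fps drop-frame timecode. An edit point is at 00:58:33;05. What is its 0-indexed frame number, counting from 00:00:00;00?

105289

Complete 10-minute blocks: 5, each 17982 frames → 89910.
Remaining 8 whole minutes in the current block: 1800 + 7 × 1798 = 14386 frames.
Within the current minute: 33 × 30 + 5 − 2 = 993 (labels ;00/;01 skipped at this minute). Total = 89910 + 14386 + 993 = 105289.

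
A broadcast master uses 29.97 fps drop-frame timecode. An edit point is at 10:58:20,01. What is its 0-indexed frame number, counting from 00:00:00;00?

Complete 10-minute blocks: 65, each 17982 frames → 1168830.
Remaining 8 whole minutes in the current block: 1800 + 7 × 1798 = 14386 frames.
Within the current minute: 20 × 30 + 1 − 2 = 599 (labels ;00/;01 skipped at this minute). Total = 1168830 + 14386 + 599 = 1183815.

1183815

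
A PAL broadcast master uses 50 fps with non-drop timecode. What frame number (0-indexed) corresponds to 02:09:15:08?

frame 387758

Total seconds to the label: (2 × 3600 + 9 × 60 + 15) = 7755.
Frame index = 7755 × 50 + 8 = 387758.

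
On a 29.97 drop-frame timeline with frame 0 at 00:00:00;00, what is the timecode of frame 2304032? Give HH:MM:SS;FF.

21:21:17;28

Each 10-minute DF block holds 10 × 60 × 30 − 9 × 2 = 17982 frames. 2304032 ÷ 17982 → 128 full blocks, remainder 2336.
Within the partial block the first minute is 1800 frames and each further minute 1798, so 1 further minute boundary passed. Total skipped labels = 18 × 128 + 2 × 1 = 2306.
Non-drop label index = 2304032 + 2306 = 2306338; at 30 labels/s that is 21:21:17:28, i.e. DF 21:21:17;28.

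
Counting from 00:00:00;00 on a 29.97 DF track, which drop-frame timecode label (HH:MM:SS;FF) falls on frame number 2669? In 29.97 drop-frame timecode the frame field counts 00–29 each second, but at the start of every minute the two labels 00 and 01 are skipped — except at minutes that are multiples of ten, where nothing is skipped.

Each 10-minute DF block holds 10 × 60 × 30 − 9 × 2 = 17982 frames. 2669 ÷ 17982 → 0 full blocks, remainder 2669.
Within the partial block the first minute is 1800 frames and each further minute 1798, so 1 further minute boundary passed. Total skipped labels = 18 × 0 + 2 × 1 = 2.
Non-drop label index = 2669 + 2 = 2671; at 30 labels/s that is 00:01:29:01, i.e. DF 00:01:29;01.

00:01:29;01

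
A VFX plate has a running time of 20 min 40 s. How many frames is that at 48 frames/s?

59520 frames

20 min 40 s = 1240 s.
Frames = 1240 × 48 = 59520.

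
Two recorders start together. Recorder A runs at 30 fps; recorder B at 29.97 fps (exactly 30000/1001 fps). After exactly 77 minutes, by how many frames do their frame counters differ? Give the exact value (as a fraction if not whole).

77 min = 4620 s.
A emits 30 × 4620 = 138600 frames; B emits 30000/1001 × 4620 = 1800000/13.
Difference = 1800/13 frames (≈ 138.4615); B is behind A.

1800/13 frames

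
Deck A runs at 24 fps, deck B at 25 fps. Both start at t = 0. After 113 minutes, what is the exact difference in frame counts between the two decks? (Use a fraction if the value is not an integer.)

113 min = 6780 s.
A emits 24 × 6780 = 162720 frames; B emits 25 × 6780 = 169500.
Difference = 6780 frames; B is ahead of A.

6780 frames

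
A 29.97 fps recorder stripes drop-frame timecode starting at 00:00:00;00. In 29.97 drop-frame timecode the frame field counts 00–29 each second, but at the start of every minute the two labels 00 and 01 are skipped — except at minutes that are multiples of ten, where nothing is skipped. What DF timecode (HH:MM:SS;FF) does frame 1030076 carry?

09:32:50;06

Ten DF minutes hold 17982 frames, so frame 1030076 lies in block 57 (frames 1024974–1042955) with 5102 frames into that block.
The block's first minute is 1800 frames and the rest 1798 each; 5102 frames reaches minute 2, so 57 × 18 + 2 × 2 = 1030 labels have been skipped so far.
Adding those back, label number 1030076 + 1030 = 1031106 at 30 labels/s is 34370 s + 6 f = 9 h 32 min 50 s frame 6, i.e. 09:32:50;06.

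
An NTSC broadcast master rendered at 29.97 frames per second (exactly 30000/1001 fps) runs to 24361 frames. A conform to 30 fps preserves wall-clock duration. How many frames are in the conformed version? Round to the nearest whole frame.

Frames at target rate = 24361 × (30) / (30000/1001) = 24385361/1000 ≈ 24385.361.
Nearest whole frame: 24385.

24385 frames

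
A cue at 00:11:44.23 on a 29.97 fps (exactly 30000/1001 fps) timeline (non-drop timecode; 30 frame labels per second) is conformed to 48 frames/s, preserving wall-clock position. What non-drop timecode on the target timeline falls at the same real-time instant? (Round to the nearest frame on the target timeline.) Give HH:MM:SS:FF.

Source frame index: (0×3600 + 11×60 + 44) × 30 + 23 = 21143.
Real time: 21143 / (30000/1001) = 21164143/30000 s.
Target frame: (21164143/30000) × (48) = 21164143/625 ≈ 33862.629 → 33863.
At 48 labels/s: frame 33863 → 00:11:45:23.

00:11:45:23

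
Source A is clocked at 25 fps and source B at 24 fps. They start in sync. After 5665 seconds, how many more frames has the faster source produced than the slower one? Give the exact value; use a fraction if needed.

A emits 25 × 5665 = 141625 frames; B emits 24 × 5665 = 135960.
Difference = 5665 frames; B is behind A.

5665 frames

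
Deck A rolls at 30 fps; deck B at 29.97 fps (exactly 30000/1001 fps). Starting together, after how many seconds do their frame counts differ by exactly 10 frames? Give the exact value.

The gap grows by |30000/1001 − 30| = 30/1001 frames per second.
Time for a 10-frame gap: 10 ÷ (30/1001) = 1001/3 s.

1001/3 seconds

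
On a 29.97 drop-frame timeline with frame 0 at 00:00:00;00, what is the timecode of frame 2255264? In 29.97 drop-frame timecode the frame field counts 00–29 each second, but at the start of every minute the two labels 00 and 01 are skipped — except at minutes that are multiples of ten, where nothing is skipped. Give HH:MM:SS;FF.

Each 10-minute DF block holds 10 × 60 × 30 − 9 × 2 = 17982 frames. 2255264 ÷ 17982 → 125 full blocks, remainder 7514.
Within the partial block the first minute is 1800 frames and each further minute 1798, so 4 further minute boundaries passed. Total skipped labels = 18 × 125 + 2 × 4 = 2258.
Non-drop label index = 2255264 + 2258 = 2257522; at 30 labels/s that is 20:54:10:22, i.e. DF 20:54:10;22.

20:54:10;22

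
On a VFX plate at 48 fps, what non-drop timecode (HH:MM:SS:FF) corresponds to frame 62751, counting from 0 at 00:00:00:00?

00:21:47:15

62751 ÷ 48 = 1307 full seconds, remainder 15 frames.
1307 s = 0 h 21 min 47 s.
Timecode: 00:21:47:15.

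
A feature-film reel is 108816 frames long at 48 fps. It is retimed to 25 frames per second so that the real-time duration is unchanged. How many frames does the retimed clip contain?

56675 frames

Target frames = source frames × (target rate / source rate) = 108816 × (25)/(48) = 108816 × 25/48 = 56675.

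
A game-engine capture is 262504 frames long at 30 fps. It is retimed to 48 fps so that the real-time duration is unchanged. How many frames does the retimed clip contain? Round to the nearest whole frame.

Frames at target rate = 262504 × (48) / (30) = 2100032/5 ≈ 420006.400.
Nearest whole frame: 420006.

420006 frames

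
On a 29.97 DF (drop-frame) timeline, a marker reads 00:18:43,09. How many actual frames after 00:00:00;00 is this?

33665

As if non-drop at 30 labels/s: (0 × 3600 + 18 × 60 + 43) × 30 + 9 = 33699.
Minute boundaries passed: 18; those not divisible by 10: 18 − 1 = 17; dropped labels = 2 × 17 = 34.
Actual frame index = 33699 − 34 = 33665.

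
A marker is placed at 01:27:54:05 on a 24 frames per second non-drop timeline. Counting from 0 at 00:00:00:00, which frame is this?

Total seconds to the label: (1 × 3600 + 27 × 60 + 54) = 5274.
Frame index = 5274 × 24 + 5 = 126581.

126581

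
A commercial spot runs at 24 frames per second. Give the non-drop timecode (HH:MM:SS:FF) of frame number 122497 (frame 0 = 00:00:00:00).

01:25:04:01

122497 ÷ 24 = 5104 full seconds, remainder 1 frame.
5104 s = 1 h 25 min 4 s.
Timecode: 01:25:04:01.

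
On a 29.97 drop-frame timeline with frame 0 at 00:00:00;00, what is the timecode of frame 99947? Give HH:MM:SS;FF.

Ten DF minutes hold 17982 frames, so frame 99947 lies in block 5 (frames 89910–107891) with 10037 frames into that block.
The block's first minute is 1800 frames and the rest 1798 each; 10037 frames reaches minute 5, so 5 × 18 + 5 × 2 = 100 labels have been skipped so far.
Adding those back, label number 99947 + 100 = 100047 at 30 labels/s is 3334 s + 27 f = 0 h 55 min 34 s frame 27, i.e. 00:55:34;27.

00:55:34;27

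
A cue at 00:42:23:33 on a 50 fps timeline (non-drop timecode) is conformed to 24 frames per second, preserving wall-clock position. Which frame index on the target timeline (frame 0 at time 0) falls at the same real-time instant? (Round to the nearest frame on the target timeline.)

frame 61048

Source frame index: (0×3600 + 42×60 + 23) × 50 + 33 = 127183.
Real time: 127183 / (50) = 127183/50 s.
Target frame: (127183/50) × (24) = 1526196/25 ≈ 61047.840 → 61048.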